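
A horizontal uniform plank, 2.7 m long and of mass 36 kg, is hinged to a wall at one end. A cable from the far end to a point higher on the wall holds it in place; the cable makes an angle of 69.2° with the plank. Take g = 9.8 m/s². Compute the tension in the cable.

Take torques about the hinge: T sin 69.2° · 2.7 = 36×9.8×1.35 = 476.28 N·m.
So T = 476.28 / (0.9348 × 2.7) = 188.7 N.

T ≈ 189 N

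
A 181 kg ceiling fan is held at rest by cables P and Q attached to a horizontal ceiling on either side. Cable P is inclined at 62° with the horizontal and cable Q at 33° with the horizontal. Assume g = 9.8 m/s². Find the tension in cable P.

T_P ≈ 1490 N

Weight W = 181 × 9.8 = 1774 N acts straight down.
Horizontal: T_P cos 62° = T_Q cos 33°  →  T_Q = 0.5598 T_P.
Vertical: T_P sin 62° + T_Q sin 33° = 1774.
Substituting the horizontal relation into the vertical equation gives 1.188 T_P = 1774, so T_P = 1493 N.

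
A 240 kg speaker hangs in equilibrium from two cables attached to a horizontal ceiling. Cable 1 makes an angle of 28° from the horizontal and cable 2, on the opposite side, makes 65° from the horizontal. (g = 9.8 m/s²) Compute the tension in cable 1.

T_1 ≈ 995 N

Weight W = 240 × 9.8 = 2352 N acts straight down.
Horizontal: T_1 cos 28° = T_2 cos 65°  →  T_2 = 2.089 T_1.
Vertical: T_1 sin 28° + T_2 sin 65° = 2352.
Substituting the horizontal relation into the vertical equation gives 2.363 T_1 = 2352, so T_1 = 995.4 N.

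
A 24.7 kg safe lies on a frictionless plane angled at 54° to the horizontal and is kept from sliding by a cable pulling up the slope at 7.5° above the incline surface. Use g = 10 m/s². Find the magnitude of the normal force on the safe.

Take axes along and perpendicular to the incline. Weight components: W sin 54° = 199.8 N down-slope, W cos 54° = 145.2 N into the surface.
Along incline: T cos 7.5° = W sin 54° → T = 201.6 N.
Perpendicular: N = W cos 54° − T sin 7.5° = 118.9 N.

N ≈ 119 N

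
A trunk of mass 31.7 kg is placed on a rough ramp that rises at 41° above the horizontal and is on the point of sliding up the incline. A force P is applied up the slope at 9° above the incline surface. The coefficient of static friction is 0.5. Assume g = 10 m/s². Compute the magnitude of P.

P ≈ 307 N

On the verge of sliding up the incline, friction equals μN and acts down the slope.
Perpendicular: N + P sin 9° = W cos 41° = 239.2 N.
Along incline: P cos 9° = W sin 41° + μN  with W sin 41° = 208 N.
Solving the pair for P and N: P = 307.3 N, N = 191.2 N (and f = μN = 95.58 N).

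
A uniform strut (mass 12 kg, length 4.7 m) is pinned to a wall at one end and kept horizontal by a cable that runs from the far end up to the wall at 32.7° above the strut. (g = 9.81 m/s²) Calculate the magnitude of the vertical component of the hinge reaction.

Take torques about the hinge: T sin 32.7° · 4.7 = 12×9.81×2.35 = 276.64 N·m.
So T = 276.64 / (0.5402 × 4.7) = 108.95 N.
ΣF_y = 0: H_y = (12×9.81) − T sin 32.7° = 117.72 − 58.86 = 58.86 N.

|H_y| ≈ 58.9 N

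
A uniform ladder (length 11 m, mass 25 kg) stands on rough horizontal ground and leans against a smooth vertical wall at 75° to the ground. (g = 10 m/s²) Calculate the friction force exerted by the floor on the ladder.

Torques about the foot: N_wall · 11 sin 75° = 25×10×5.5 cos 75° → N_wall = 33.494 N.
ΣF_x = 0: f_floor = N_wall = 33.494 N.

f ≈ 33.5 N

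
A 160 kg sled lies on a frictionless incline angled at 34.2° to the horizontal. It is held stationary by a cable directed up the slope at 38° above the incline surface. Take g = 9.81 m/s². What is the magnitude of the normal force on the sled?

N ≈ 609 N

Take axes along and perpendicular to the incline. Weight components: W sin 34.2° = 882.2 N down-slope, W cos 34.2° = 1298 N into the surface.
Along incline: T cos 38° = W sin 34.2° → T = 1120 N.
Perpendicular: N = W cos 34.2° − T sin 38° = 608.9 N.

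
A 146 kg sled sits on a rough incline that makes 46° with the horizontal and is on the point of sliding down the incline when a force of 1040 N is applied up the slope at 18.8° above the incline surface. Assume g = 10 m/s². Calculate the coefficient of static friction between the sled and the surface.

On the verge of sliding down the incline, friction is at its maximum μN and acts up the slope.
Perpendicular to incline: N = W cos 46° − P sin 18.8° = 1014 − 335.2 = 679 N.
Along incline: P cos 18.8° + μN = W sin 46° → μ = (W sin 46° − P cos 18.8°) / N = 0.09678.

μ ≈ 0.0968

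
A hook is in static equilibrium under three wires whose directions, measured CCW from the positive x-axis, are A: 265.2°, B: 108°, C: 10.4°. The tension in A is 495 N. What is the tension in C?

Resolve: ΣF_x = 495 cos 265.2° + T_B cos 108° + T_C cos 10.4° = 0.
        ΣF_y = 495 sin 265.2° + T_B sin 108° + T_C sin 10.4° = 0.
The known terms sum to (-41.42, -493.3) N, so -0.3090 T_B + 0.9836 T_C = 41.42 and 0.9511 T_B + 0.1805 T_C = 493.3.
Solving simultaneously: T_B = 481.9 N, T_C = 193.5 N.

T_C ≈ 194 N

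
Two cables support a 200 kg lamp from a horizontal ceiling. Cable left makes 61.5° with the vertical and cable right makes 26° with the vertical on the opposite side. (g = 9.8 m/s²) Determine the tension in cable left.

Angles from the horizontal: cable left is 90° − 61.5° = 28.5°, cable right is 90° − 26° = 64°.
Weight W = 200 × 9.8 = 1960 N acts straight down.
Horizontal: T_left cos 28.5° = T_right cos 64°  →  T_right = 2.005 T_left.
Vertical: T_left sin 28.5° + T_right sin 64° = 1960.
Substituting the horizontal relation into the vertical equation gives 2.279 T_left = 1960, so T_left = 860 N.

T_left ≈ 860 N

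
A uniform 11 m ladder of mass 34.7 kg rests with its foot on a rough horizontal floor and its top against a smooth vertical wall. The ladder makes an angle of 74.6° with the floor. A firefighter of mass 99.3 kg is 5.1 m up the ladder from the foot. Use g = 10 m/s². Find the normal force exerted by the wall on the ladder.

N_wall ≈ 175 N

Torques about the foot: N_wall · 11 sin 74.6° = 34.7×10×5.5 cos 74.6° + 99.3×10×5.1 cos 74.6° → N_wall = 174.6 N.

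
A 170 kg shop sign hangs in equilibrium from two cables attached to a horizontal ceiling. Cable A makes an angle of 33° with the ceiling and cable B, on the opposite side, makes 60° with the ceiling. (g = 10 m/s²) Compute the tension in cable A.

Weight W = 170 × 10 = 1700 N acts straight down.
Horizontal: T_A cos 33° = T_B cos 60°  →  T_B = 1.677 T_A.
Vertical: T_A sin 33° + T_B sin 60° = 1700.
Substituting the horizontal relation into the vertical equation gives 1.997 T_A = 1700, so T_A = 851.2 N.

T_A ≈ 851 N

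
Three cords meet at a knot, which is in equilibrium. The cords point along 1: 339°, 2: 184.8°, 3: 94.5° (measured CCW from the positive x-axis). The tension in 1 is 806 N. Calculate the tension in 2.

T_2 ≈ 727 N

Resolve: ΣF_x = 806 cos 339° + T_2 cos 184.8° + T_3 cos 94.5° = 0.
        ΣF_y = 806 sin 339° + T_2 sin 184.8° + T_3 sin 94.5° = 0.
The known terms sum to (752.5, -288.8) N, so -0.9965 T_2 − 0.0785 T_3 = -752.5 and -0.0837 T_2 + 0.9969 T_3 = 288.8.
Solving simultaneously: T_2 = 727.5 N, T_3 = 350.8 N.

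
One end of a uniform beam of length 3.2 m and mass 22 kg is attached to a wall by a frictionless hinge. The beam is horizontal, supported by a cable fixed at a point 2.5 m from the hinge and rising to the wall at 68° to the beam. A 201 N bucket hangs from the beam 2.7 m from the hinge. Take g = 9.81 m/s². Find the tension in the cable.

T ≈ 383 N

Take torques about the hinge: T sin 68° · 2.5 = 22×9.81×1.6 + 201×2.7 = 888.01 N·m.
So T = 888.01 / (0.9272 × 2.5) = 383.1 N.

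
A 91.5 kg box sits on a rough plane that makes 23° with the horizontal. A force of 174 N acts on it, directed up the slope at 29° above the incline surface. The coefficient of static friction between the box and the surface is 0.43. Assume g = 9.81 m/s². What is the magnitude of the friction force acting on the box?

f ≈ 199 N

Axes along / perpendicular to the incline. W sin 23° = 350.7 N down-slope; W cos 23° = 826.3 N into the surface.
Perpendicular: N = W cos 23° − P sin 29° = 826.3 − 84.36 = 741.9 N.
Along incline: P cos 29° + f = W sin 23° (friction acts up-slope) → f = 350.7 − 152.2 = 198.5 N.
|f| = 198.5 N ≤ μN = 319 N, so the box is indeed static.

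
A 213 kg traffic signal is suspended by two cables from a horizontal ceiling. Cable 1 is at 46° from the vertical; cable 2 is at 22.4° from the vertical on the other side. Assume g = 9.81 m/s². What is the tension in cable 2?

T_2 ≈ 1620 N

Angles from the horizontal: cable 1 is 90° − 46° = 44°, cable 2 is 90° − 22.4° = 67.6°.
Weight W = 213 × 9.81 = 2090 N acts straight down.
Horizontal: T_1 cos 44° = T_2 cos 67.6°  →  T_1 = 0.5298 T_2.
Vertical: T_1 sin 44° + T_2 sin 67.6° = 2090.
Substituting the horizontal relation into the vertical equation gives 1.293 T_2 = 2090, so T_2 = 1617 N.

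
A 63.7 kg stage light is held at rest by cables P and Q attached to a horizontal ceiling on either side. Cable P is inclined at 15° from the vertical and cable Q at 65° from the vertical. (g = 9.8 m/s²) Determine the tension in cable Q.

Angles from the horizontal: cable P is 90° − 15° = 75°, cable Q is 90° − 65° = 25°.
Weight W = 63.7 × 9.8 = 624.3 N acts straight down.
Horizontal: T_P cos 75° = T_Q cos 25°  →  T_P = 3.502 T_Q.
Vertical: T_P sin 75° + T_Q sin 25° = 624.3.
Substituting the horizontal relation into the vertical equation gives 3.805 T_Q = 624.3, so T_Q = 164.1 N.

T_Q ≈ 164 N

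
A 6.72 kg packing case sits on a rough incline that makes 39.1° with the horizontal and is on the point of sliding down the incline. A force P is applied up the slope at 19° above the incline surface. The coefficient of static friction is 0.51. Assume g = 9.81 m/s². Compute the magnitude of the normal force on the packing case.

On the verge of sliding down the incline, friction equals μN and acts up the slope.
Perpendicular: N + P sin 19° = W cos 39.1° = 51.16 N.
Along incline: P cos 19° + μN = W sin 39.1° with W sin 39.1° = 41.58 N.
Solving the pair for P and N: P = 19.87 N, N = 44.69 N (and f = μN = 22.79 N).

N ≈ 44.7 N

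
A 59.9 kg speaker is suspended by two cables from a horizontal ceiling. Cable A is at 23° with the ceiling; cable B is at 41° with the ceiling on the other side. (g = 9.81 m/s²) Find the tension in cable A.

Weight W = 59.9 × 9.81 = 587.6 N acts straight down.
Horizontal: T_A cos 23° = T_B cos 41°  →  T_B = 1.22 T_A.
Vertical: T_A sin 23° + T_B sin 41° = 587.6.
Substituting the horizontal relation into the vertical equation gives 1.191 T_A = 587.6, so T_A = 493.4 N.

T_A ≈ 493 N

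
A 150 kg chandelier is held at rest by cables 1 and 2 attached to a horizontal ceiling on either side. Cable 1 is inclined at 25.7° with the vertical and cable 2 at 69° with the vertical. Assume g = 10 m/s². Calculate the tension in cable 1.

Angles from the horizontal: cable 1 is 90° − 25.7° = 64.3°, cable 2 is 90° − 69° = 21°.
Weight W = 150 × 10 = 1500 N acts straight down.
Horizontal: T_1 cos 64.3° = T_2 cos 21°  →  T_2 = 0.4645 T_1.
Vertical: T_1 sin 64.3° + T_2 sin 21° = 1500.
Substituting the horizontal relation into the vertical equation gives 1.068 T_1 = 1500, so T_1 = 1405 N.

T_1 ≈ 1410 N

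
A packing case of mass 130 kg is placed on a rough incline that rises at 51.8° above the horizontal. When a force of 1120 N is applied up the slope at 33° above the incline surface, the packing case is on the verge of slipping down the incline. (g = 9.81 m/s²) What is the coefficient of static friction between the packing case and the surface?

On the verge of sliding down the incline, friction is at its maximum μN and acts up the slope.
Perpendicular to incline: N = W cos 51.8° − P sin 33° = 788.7 − 610 = 178.7 N.
Along incline: P cos 33° + μN = W sin 51.8° → μ = (W sin 51.8° − P cos 33°) / N = 0.352.

μ ≈ 0.352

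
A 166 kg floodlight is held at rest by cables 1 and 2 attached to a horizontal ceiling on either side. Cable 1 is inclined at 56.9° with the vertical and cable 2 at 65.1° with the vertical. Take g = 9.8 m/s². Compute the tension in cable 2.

Angles from the horizontal: cable 1 is 90° − 56.9° = 33.1°, cable 2 is 90° − 65.1° = 24.9°.
Weight W = 166 × 9.8 = 1627 N acts straight down.
Horizontal: T_1 cos 33.1° = T_2 cos 24.9°  →  T_1 = 1.083 T_2.
Vertical: T_1 sin 33.1° + T_2 sin 24.9° = 1627.
Substituting the horizontal relation into the vertical equation gives 1.012 T_2 = 1627, so T_2 = 1607 N.

T_2 ≈ 1610 N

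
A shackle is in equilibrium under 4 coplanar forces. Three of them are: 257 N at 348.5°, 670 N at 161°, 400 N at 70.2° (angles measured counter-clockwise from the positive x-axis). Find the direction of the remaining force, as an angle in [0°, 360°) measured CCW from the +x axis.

Sum the known components: ΣF_x = -246.2 N, ΣF_y = 543.2 N.
For equilibrium the remaining force must supply (−ΣF_x, −ΣF_y) = (246.2, -543.2) N.
Magnitude = √((246.2)² + (-543.2)²) = 596.4 N; direction = atan2(-543.2, 246.2) = 294.4°.

θ ≈ 294°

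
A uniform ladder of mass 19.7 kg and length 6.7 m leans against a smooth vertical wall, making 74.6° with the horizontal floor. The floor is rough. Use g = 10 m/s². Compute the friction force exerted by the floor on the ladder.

f ≈ 27.1 N

Torques about the foot: N_wall · 6.7 sin 74.6° = 19.7×10×3.35 cos 74.6° → N_wall = 27.131 N.
ΣF_x = 0: f_floor = N_wall = 27.131 N.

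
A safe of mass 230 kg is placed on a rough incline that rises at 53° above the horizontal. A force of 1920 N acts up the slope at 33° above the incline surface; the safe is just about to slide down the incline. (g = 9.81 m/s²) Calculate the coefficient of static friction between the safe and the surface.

μ ≈ 0.614

On the verge of sliding down the incline, friction is at its maximum μN and acts up the slope.
Perpendicular to incline: N = W cos 53° − P sin 33° = 1358 − 1046 = 312.2 N.
Along incline: P cos 33° + μN = W sin 53° → μ = (W sin 53° − P cos 33°) / N = 0.6141.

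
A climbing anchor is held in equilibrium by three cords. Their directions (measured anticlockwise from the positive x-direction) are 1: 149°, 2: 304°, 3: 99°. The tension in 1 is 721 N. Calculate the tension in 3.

T_3 ≈ 721 N

Resolve: ΣF_x = 721 cos 149° + T_2 cos 304° + T_3 cos 99° = 0.
        ΣF_y = 721 sin 149° + T_2 sin 304° + T_3 sin 99° = 0.
The known terms sum to (-618, 371.3) N, so 0.5592 T_2 − 0.1564 T_3 = 618 and -0.8290 T_2 + 0.9877 T_3 = -371.3.
Solving simultaneously: T_2 = 1307 N, T_3 = 721 N.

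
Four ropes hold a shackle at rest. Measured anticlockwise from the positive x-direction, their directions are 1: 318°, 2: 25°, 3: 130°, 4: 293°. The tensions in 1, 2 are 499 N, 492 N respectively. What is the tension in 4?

Resolve: ΣF_x = 499 cos 318° + 492 cos 25° + T_3 cos 130° + T_4 cos 293° = 0.
        ΣF_y = 499 sin 318° + 492 sin 25° + T_3 sin 130° + T_4 sin 293° = 0.
The known terms sum to (816.7, -126) N, so -0.6428 T_3 + 0.3907 T_4 = -816.7 and 0.7660 T_3 − 0.9205 T_4 = 126.
Solving simultaneously: T_3 = 2403 N, T_4 = 1863 N.

T_4 ≈ 1860 N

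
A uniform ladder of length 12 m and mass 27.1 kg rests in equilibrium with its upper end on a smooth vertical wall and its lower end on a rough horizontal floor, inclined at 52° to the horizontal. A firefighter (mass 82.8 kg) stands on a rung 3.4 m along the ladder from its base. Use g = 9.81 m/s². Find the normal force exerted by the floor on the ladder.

N_floor ≈ 1080 N

ΣF_y = 0: N_floor = 27.1×9.81 + 82.8×9.81 = 1078.1 N.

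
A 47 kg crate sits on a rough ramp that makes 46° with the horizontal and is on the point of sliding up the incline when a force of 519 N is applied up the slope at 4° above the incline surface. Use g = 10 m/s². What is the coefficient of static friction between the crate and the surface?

μ ≈ 0.619

On the verge of sliding up the incline, friction is at its maximum μN and acts down the slope.
Perpendicular to incline: N = W cos 46° − P sin 4° = 326.5 − 36.2 = 290.3 N.
Along incline: P cos 4° − μN = W sin 46° → μ = −(W sin 46° − P cos 4°) / N = 0.6189.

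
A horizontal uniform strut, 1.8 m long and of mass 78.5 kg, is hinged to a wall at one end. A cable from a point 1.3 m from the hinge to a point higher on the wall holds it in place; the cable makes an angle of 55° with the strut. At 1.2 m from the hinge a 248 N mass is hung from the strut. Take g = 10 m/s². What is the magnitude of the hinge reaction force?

Take torques about the hinge: T sin 55° · 1.3 = 78.5×10×0.9 + 248×1.2 = 1004.1 N·m.
So T = 1004.1 / (0.8192 × 1.3) = 942.91 N.
ΣF_x = 0: H_x = T cos 55° = 540.83 N.
ΣF_y = 0: H_y = (78.5×10 + 248) − T sin 55° = 1033 − 772.38 = 260.62 N.
|H| = √(H_x² + H_y²) = √((540.83)² + (260.62)²) = 600.35 N.

|H| ≈ 600 N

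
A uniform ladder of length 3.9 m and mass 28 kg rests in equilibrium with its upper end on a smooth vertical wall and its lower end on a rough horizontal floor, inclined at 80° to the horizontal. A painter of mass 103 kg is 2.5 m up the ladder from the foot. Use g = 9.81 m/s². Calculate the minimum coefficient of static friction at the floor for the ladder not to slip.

μ_min ≈ 0.108

ΣF_y = 0: N_floor = 28×9.81 + 103×9.81 = 1285.1 N.
Torques about the foot: N_wall · 3.9 sin 80° = 28×9.81×1.95 cos 80° + 103×9.81×2.5 cos 80° → N_wall = 138.43 N.
ΣF_x = 0: f_floor = N_wall = 138.43 N.
μ_min = f_floor / N_floor = 138.43 / 1285.1 = 0.1077.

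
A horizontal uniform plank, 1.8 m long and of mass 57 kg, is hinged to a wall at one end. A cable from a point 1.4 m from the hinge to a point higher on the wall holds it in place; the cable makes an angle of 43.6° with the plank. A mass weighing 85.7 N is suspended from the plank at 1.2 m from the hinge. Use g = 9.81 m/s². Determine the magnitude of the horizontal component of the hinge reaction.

Take torques about the hinge: T sin 43.6° · 1.4 = 57×9.81×0.9 + 85.7×1.2 = 606.09 N·m.
So T = 606.09 / (0.6896 × 1.4) = 627.77 N.
ΣF_x = 0: H_x = T cos 43.6° = 454.61 N.

H_x ≈ 455 N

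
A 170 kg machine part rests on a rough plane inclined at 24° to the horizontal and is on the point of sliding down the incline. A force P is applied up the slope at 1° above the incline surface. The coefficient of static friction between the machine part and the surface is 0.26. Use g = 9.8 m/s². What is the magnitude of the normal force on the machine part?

On the verge of sliding down the incline, friction equals μN and acts up the slope.
Perpendicular: N + P sin 1° = W cos 24° = 1522 N.
Along incline: P cos 1° + μN = W sin 24° with W sin 24° = 677.6 N.
Solving the pair for P and N: P = 283.2 N, N = 1517 N (and f = μN = 394.4 N).

N ≈ 1520 N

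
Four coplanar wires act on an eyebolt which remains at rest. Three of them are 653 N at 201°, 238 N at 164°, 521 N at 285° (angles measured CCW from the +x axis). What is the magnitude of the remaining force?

F ≈ 973 N

Sum the known components: ΣF_x = -703.6 N, ΣF_y = -671.7 N.
For equilibrium the remaining force must supply (−ΣF_x, −ΣF_y) = (703.6, 671.7) N.
Magnitude = √((703.6)² + (671.7)²) = 972.7 N; direction = atan2(671.7, 703.6) = 43.7°.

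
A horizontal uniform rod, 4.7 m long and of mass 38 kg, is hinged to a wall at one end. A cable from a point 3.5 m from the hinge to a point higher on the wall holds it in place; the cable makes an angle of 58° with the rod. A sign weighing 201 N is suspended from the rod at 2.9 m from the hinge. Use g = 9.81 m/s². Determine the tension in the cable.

Take torques about the hinge: T sin 58° · 3.5 = 38×9.81×2.35 + 201×2.9 = 1458.9 N·m.
So T = 1458.9 / (0.8480 × 3.5) = 491.53 N.

T ≈ 492 N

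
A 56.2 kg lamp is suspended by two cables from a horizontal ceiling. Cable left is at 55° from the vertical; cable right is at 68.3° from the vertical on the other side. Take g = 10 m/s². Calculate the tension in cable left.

Angles from the horizontal: cable left is 90° − 55° = 35°, cable right is 90° − 68.3° = 21.7°.
Weight W = 56.2 × 10 = 562 N acts straight down.
Horizontal: T_left cos 35° = T_right cos 21.7°  →  T_right = 0.8816 T_left.
Vertical: T_left sin 35° + T_right sin 21.7° = 562.
Substituting the horizontal relation into the vertical equation gives 0.8996 T_left = 562, so T_left = 624.8 N.

T_left ≈ 625 N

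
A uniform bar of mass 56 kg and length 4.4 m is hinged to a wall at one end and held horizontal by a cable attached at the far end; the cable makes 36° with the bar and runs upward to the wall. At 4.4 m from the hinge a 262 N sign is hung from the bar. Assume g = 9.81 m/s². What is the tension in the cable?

T ≈ 913 N

Take torques about the hinge: T sin 36° · 4.4 = 56×9.81×2.2 + 262×4.4 = 2361.4 N·m.
So T = 2361.4 / (0.5878 × 4.4) = 913.05 N.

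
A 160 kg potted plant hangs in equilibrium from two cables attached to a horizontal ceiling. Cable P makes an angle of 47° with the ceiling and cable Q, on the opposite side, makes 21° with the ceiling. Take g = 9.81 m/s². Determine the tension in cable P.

T_P ≈ 1580 N

Weight W = 160 × 9.81 = 1570 N acts straight down.
Horizontal: T_P cos 47° = T_Q cos 21°  →  T_Q = 0.7305 T_P.
Vertical: T_P sin 47° + T_Q sin 21° = 1570.
Substituting the horizontal relation into the vertical equation gives 0.9931 T_P = 1570, so T_P = 1580 N.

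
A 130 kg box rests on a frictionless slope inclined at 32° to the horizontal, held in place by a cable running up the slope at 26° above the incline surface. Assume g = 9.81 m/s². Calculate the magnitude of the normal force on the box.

N ≈ 752 N

Take axes along and perpendicular to the incline. Weight components: W sin 32° = 675.8 N down-slope, W cos 32° = 1082 N into the surface.
Along incline: T cos 26° = W sin 32° → T = 751.9 N.
Perpendicular: N = W cos 32° − T sin 26° = 751.9 N.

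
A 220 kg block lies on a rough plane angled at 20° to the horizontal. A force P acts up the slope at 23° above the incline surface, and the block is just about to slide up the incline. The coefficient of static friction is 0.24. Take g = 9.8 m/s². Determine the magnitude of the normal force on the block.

On the verge of sliding up the incline, friction equals μN and acts down the slope.
Perpendicular: N + P sin 23° = W cos 20° = 2026 N.
Along incline: P cos 23° = W sin 20° + μN  with W sin 20° = 737.4 N.
Solving the pair for P and N: P = 1206 N, N = 1555 N (and f = μN = 373.1 N).

N ≈ 1550 N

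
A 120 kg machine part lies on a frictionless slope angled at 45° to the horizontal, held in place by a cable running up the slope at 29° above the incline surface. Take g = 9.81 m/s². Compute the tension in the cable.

T ≈ 952 N

Take axes along and perpendicular to the incline. Weight components: W sin 45° = 832.4 N down-slope, W cos 45° = 832.4 N into the surface.
Along incline: T cos 29° = W sin 45° → T = 951.7 N.
Perpendicular: N = W cos 45° − T sin 29° = 371 N.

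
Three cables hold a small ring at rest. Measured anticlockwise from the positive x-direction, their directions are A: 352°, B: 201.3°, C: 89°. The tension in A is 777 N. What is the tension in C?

T_C ≈ 411 N

Resolve: ΣF_x = 777 cos 352° + T_B cos 201.3° + T_C cos 89° = 0.
        ΣF_y = 777 sin 352° + T_B sin 201.3° + T_C sin 89° = 0.
The known terms sum to (769.4, -108.1) N, so -0.9317 T_B + 0.0175 T_C = -769.4 and -0.3633 T_B + 0.9998 T_C = 108.1.
Solving simultaneously: T_B = 833.5 N, T_C = 411 N.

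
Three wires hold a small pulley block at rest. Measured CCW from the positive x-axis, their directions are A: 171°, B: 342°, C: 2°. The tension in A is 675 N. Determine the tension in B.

T_B ≈ 377 N

Resolve: ΣF_x = 675 cos 171° + T_B cos 342° + T_C cos 2° = 0.
        ΣF_y = 675 sin 171° + T_B sin 342° + T_C sin 2° = 0.
The known terms sum to (-666.7, 105.6) N, so 0.9511 T_B + 0.9994 T_C = 666.7 and -0.3090 T_B + 0.0349 T_C = -105.6.
Solving simultaneously: T_B = 376.6 N, T_C = 308.7 N.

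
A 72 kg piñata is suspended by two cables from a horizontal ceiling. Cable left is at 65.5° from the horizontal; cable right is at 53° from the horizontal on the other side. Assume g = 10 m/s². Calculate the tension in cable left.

T_left ≈ 493 N

Weight W = 72 × 10 = 720 N acts straight down.
Horizontal: T_left cos 65.5° = T_right cos 53°  →  T_right = 0.6891 T_left.
Vertical: T_left sin 65.5° + T_right sin 53° = 720.
Substituting the horizontal relation into the vertical equation gives 1.46 T_left = 720, so T_left = 493.1 N.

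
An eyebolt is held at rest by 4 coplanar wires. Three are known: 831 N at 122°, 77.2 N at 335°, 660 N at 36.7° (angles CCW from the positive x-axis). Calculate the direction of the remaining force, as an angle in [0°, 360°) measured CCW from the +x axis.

θ ≈ 262°

Sum the known components: ΣF_x = 158.8 N, ΣF_y = 1067 N.
For equilibrium the remaining force must supply (−ΣF_x, −ΣF_y) = (-158.8, -1067) N.
Magnitude = √((-158.8)² + (-1067)²) = 1078 N; direction = atan2(-1067, -158.8) = 261.5°.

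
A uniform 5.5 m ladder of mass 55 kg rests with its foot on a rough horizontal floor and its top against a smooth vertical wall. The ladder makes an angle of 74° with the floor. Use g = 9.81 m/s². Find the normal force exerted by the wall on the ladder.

Torques about the foot: N_wall · 5.5 sin 74° = 55×9.81×2.75 cos 74° → N_wall = 77.357 N.

N_wall ≈ 77.4 N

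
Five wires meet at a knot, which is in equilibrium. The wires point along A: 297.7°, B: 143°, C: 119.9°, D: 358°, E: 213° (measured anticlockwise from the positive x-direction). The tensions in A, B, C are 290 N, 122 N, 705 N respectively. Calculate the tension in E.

Resolve: ΣF_x = 290 cos 297.7° + 122 cos 143° + 705 cos 119.9° + T_D cos 358° + T_E cos 213° = 0.
        ΣF_y = 290 sin 297.7° + 122 sin 143° + 705 sin 119.9° + T_D sin 358° + T_E sin 213° = 0.
The known terms sum to (-314.1, 427.8) N, so 0.9994 T_D − 0.8387 T_E = 314.1 and -0.0349 T_D − 0.5446 T_E = -427.8.
Solving simultaneously: T_D = 923.8 N, T_E = 726.3 N.

T_E ≈ 726 N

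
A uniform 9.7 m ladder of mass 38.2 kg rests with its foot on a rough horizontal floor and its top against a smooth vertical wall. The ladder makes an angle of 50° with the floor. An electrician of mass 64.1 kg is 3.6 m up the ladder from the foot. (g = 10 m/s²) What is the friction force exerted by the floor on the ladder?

f ≈ 360 N

Torques about the foot: N_wall · 9.7 sin 50° = 38.2×10×4.85 cos 50° + 64.1×10×3.6 cos 50° → N_wall = 359.89 N.
ΣF_x = 0: f_floor = N_wall = 359.89 N.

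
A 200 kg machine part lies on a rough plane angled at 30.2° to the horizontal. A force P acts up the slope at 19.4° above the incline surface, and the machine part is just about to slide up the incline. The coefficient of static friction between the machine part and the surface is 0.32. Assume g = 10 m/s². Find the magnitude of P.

On the verge of sliding up the incline, friction equals μN and acts down the slope.
Perpendicular: N + P sin 19.4° = W cos 30.2° = 1729 N.
Along incline: P cos 19.4° = W sin 30.2° + μN  with W sin 30.2° = 1006 N.
Solving the pair for P and N: P = 1486 N, N = 1235 N (and f = μN = 395.2 N).

P ≈ 1490 N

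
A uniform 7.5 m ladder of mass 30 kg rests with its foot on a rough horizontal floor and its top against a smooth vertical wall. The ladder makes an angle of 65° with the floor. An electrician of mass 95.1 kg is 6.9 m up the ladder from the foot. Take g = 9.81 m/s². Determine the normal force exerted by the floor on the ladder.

N_floor ≈ 1230 N

ΣF_y = 0: N_floor = 30×9.81 + 95.1×9.81 = 1227.2 N.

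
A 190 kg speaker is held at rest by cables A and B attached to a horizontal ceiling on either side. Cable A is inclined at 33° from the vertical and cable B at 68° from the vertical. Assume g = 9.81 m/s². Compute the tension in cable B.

T_B ≈ 1030 N

Angles from the horizontal: cable A is 90° − 33° = 57°, cable B is 90° − 68° = 22°.
Weight W = 190 × 9.81 = 1864 N acts straight down.
Horizontal: T_A cos 57° = T_B cos 22°  →  T_A = 1.702 T_B.
Vertical: T_A sin 57° + T_B sin 22° = 1864.
Substituting the horizontal relation into the vertical equation gives 1.802 T_B = 1864, so T_B = 1034 N.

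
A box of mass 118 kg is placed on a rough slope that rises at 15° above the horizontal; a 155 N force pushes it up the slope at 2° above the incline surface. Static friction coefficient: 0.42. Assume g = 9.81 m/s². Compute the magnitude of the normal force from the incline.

Axes along / perpendicular to the incline. W sin 15° = 299.6 N down-slope; W cos 15° = 1118 N into the surface.
Perpendicular: N = W cos 15° − P sin 2° = 1118 − 5.409 = 1113 N.
Along incline: P cos 2° + f = W sin 15° (friction acts up-slope) → f = 299.6 − 154.9 = 144.7 N.
|f| = 144.7 N ≤ μN = 467.3 N, so the box is indeed static.

N ≈ 1110 N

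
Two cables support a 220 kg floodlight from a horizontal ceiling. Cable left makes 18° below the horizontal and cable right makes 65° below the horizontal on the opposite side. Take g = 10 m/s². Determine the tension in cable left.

Weight W = 220 × 10 = 2200 N acts straight down.
Horizontal: T_left cos 18° = T_right cos 65°  →  T_right = 2.25 T_left.
Vertical: T_left sin 18° + T_right sin 65° = 2200.
Substituting the horizontal relation into the vertical equation gives 2.349 T_left = 2200, so T_left = 936.7 N.

T_left ≈ 937 N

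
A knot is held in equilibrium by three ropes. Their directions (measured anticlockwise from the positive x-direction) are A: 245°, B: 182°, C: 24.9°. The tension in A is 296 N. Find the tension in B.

T_B ≈ 490 N

Resolve: ΣF_x = 296 cos 245° + T_B cos 182° + T_C cos 24.9° = 0.
        ΣF_y = 296 sin 245° + T_B sin 182° + T_C sin 24.9° = 0.
The known terms sum to (-125.1, -268.3) N, so -0.9994 T_B + 0.9070 T_C = 125.1 and -0.0349 T_B + 0.4210 T_C = 268.3.
Solving simultaneously: T_B = 490 N, T_C = 677.8 N.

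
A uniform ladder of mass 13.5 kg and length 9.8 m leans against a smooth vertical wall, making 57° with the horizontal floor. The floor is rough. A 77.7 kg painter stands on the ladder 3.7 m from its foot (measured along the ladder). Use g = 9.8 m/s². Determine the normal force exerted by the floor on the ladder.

ΣF_y = 0: N_floor = 13.5×9.8 + 77.7×9.8 = 893.76 N.

N_floor ≈ 894 N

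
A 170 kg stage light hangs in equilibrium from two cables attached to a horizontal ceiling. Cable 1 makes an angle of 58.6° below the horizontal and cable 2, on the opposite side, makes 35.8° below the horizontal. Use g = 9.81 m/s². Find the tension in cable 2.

Weight W = 170 × 9.81 = 1668 N acts straight down.
Horizontal: T_1 cos 58.6° = T_2 cos 35.8°  →  T_1 = 1.557 T_2.
Vertical: T_1 sin 58.6° + T_2 sin 35.8° = 1668.
Substituting the horizontal relation into the vertical equation gives 1.914 T_2 = 1668, so T_2 = 871.5 N.

T_2 ≈ 871 N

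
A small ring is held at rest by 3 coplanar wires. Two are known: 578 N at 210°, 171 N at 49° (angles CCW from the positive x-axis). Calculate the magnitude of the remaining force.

F ≈ 420 N

Sum the known components: ΣF_x = -388.4 N, ΣF_y = -159.9 N.
For equilibrium the remaining force must supply (−ΣF_x, −ΣF_y) = (388.4, 159.9) N.
Magnitude = √((388.4)² + (159.9)²) = 420 N; direction = atan2(159.9, 388.4) = 22.4°.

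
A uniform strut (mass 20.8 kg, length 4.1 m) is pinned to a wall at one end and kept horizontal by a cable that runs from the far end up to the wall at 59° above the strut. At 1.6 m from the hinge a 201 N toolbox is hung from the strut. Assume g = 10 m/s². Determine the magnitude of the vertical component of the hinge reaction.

Take torques about the hinge: T sin 59° · 4.1 = 20.8×10×2.05 + 201×1.6 = 748 N·m.
So T = 748 / (0.8572 × 4.1) = 212.84 N.
ΣF_y = 0: H_y = (20.8×10 + 201) − T sin 59° = 409 − 182.44 = 226.56 N.

|H_y| ≈ 227 N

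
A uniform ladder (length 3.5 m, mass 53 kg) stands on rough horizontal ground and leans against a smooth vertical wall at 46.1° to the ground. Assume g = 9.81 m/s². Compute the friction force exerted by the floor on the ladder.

Torques about the foot: N_wall · 3.5 sin 46.1° = 53×9.81×1.75 cos 46.1° → N_wall = 250.17 N.
ΣF_x = 0: f_floor = N_wall = 250.17 N.

f ≈ 250 N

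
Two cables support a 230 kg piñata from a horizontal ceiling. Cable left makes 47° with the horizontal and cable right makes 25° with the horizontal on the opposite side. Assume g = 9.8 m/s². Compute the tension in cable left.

Weight W = 230 × 9.8 = 2254 N acts straight down.
Horizontal: T_left cos 47° = T_right cos 25°  →  T_right = 0.7525 T_left.
Vertical: T_left sin 47° + T_right sin 25° = 2254.
Substituting the horizontal relation into the vertical equation gives 1.049 T_left = 2254, so T_left = 2148 N.

T_left ≈ 2150 N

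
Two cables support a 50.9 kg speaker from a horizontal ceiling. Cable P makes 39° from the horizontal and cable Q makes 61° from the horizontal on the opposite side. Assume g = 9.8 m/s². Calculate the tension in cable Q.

Weight W = 50.9 × 9.8 = 498.8 N acts straight down.
Horizontal: T_P cos 39° = T_Q cos 61°  →  T_P = 0.6238 T_Q.
Vertical: T_P sin 39° + T_Q sin 61° = 498.8.
Substituting the horizontal relation into the vertical equation gives 1.267 T_Q = 498.8, so T_Q = 393.6 N.

T_Q ≈ 394 N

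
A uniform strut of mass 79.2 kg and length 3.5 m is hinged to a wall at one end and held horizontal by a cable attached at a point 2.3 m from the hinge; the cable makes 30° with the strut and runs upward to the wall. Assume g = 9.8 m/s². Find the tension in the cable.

T ≈ 1180 N

Take torques about the hinge: T sin 30° · 2.3 = 79.2×9.8×1.75 = 1358.3 N·m.
So T = 1358.3 / (0.5000 × 2.3) = 1181.1 N.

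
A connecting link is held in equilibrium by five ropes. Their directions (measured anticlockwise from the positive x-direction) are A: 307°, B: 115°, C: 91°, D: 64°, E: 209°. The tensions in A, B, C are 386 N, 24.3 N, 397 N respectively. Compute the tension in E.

Resolve: ΣF_x = 386 cos 307° + 24.3 cos 115° + 397 cos 91° + T_D cos 64° + T_E cos 209° = 0.
        ΣF_y = 386 sin 307° + 24.3 sin 115° + 397 sin 91° + T_D sin 64° + T_E sin 209° = 0.
The known terms sum to (215.1, 110.7) N, so 0.4384 T_D − 0.8746 T_E = -215.1 and 0.8988 T_D − 0.4848 T_E = -110.7.
Solving simultaneously: T_D = 13.03 N, T_E = 252.5 N.

T_E ≈ 252 N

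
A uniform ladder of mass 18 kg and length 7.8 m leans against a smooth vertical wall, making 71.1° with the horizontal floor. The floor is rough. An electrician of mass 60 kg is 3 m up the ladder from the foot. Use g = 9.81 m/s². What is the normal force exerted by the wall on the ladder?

N_wall ≈ 108 N

Torques about the foot: N_wall · 7.8 sin 71.1° = 18×9.81×3.9 cos 71.1° + 60×9.81×3 cos 71.1° → N_wall = 107.74 N.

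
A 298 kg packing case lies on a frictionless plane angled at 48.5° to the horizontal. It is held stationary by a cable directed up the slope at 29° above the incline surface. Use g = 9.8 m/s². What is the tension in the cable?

Take axes along and perpendicular to the incline. Weight components: W sin 48.5° = 2187 N down-slope, W cos 48.5° = 1935 N into the surface.
Along incline: T cos 29° = W sin 48.5° → T = 2501 N.
Perpendicular: N = W cos 48.5° − T sin 29° = 722.7 N.

T ≈ 2500 N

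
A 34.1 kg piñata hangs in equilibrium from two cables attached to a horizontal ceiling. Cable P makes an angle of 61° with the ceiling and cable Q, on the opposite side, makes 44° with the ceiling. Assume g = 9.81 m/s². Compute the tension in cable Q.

T_Q ≈ 168 N

Weight W = 34.1 × 9.81 = 334.5 N acts straight down.
Horizontal: T_P cos 61° = T_Q cos 44°  →  T_P = 1.484 T_Q.
Vertical: T_P sin 61° + T_Q sin 44° = 334.5.
Substituting the horizontal relation into the vertical equation gives 1.992 T_Q = 334.5, so T_Q = 167.9 N.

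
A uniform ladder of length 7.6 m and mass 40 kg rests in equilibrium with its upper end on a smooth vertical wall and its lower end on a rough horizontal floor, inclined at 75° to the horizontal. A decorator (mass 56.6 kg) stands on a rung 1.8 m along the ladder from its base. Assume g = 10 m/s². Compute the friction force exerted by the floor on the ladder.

Torques about the foot: N_wall · 7.6 sin 75° = 40×10×3.8 cos 75° + 56.6×10×1.8 cos 75° → N_wall = 89.509 N.
ΣF_x = 0: f_floor = N_wall = 89.509 N.

f ≈ 89.5 N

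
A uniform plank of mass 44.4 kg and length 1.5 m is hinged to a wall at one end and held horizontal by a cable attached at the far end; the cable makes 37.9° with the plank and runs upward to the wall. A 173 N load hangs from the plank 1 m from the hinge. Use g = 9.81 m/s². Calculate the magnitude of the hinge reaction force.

|H| ≈ 509 N

Take torques about the hinge: T sin 37.9° · 1.5 = 44.4×9.81×0.75 + 173×1 = 499.67 N·m.
So T = 499.67 / (0.6143 × 1.5) = 542.28 N.
ΣF_x = 0: H_x = T cos 37.9° = 427.91 N.
ΣF_y = 0: H_y = (44.4×9.81 + 173) − T sin 37.9° = 608.56 − 333.12 = 275.45 N.
|H| = √(H_x² + H_y²) = √((427.91)² + (275.45)²) = 508.9 N.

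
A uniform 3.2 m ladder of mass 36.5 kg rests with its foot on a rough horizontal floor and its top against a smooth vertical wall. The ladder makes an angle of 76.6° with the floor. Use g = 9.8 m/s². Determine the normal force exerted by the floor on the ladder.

N_floor ≈ 358 N

ΣF_y = 0: N_floor = 36.5×9.8 = 357.7 N.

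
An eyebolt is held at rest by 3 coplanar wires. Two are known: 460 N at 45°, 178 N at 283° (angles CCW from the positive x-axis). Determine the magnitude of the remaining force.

F ≈ 396 N

Sum the known components: ΣF_x = 365.3 N, ΣF_y = 151.8 N.
For equilibrium the remaining force must supply (−ΣF_x, −ΣF_y) = (-365.3, -151.8) N.
Magnitude = √((-365.3)² + (-151.8)²) = 395.6 N; direction = atan2(-151.8, -365.3) = 202.6°.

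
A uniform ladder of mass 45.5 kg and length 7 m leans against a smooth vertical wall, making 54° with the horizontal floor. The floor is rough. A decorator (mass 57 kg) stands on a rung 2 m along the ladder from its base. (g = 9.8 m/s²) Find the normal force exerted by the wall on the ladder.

N_wall ≈ 278 N

Torques about the foot: N_wall · 7 sin 54° = 45.5×9.8×3.5 cos 54° + 57×9.8×2 cos 54° → N_wall = 277.94 N.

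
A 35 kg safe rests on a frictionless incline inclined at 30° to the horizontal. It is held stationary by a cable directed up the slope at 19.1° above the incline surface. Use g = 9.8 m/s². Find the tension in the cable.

T ≈ 181 N

Take axes along and perpendicular to the incline. Weight components: W sin 30° = 171.5 N down-slope, W cos 30° = 297 N into the surface.
Along incline: T cos 19.1° = W sin 30° → T = 181.5 N.
Perpendicular: N = W cos 30° − T sin 19.1° = 237.7 N.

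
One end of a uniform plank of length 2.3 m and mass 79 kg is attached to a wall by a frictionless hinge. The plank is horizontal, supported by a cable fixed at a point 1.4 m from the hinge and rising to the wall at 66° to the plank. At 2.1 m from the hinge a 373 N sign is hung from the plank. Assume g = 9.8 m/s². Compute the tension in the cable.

T ≈ 1310 N

Take torques about the hinge: T sin 66° · 1.4 = 79×9.8×1.15 + 373×2.1 = 1673.6 N·m.
So T = 1673.6 / (0.9135 × 1.4) = 1308.6 N.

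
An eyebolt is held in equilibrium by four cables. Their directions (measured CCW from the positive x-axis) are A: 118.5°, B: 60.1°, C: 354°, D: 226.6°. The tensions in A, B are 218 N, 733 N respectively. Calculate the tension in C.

Resolve: ΣF_x = 218 cos 118.5° + 733 cos 60.1° + T_C cos 354° + T_D cos 226.6° = 0.
        ΣF_y = 218 sin 118.5° + 733 sin 60.1° + T_C sin 354° + T_D sin 226.6° = 0.
The known terms sum to (261.4, 827) N, so 0.9945 T_C − 0.6871 T_D = -261.4 and -0.1045 T_C − 0.7266 T_D = -827.
Solving simultaneously: T_C = 476.2 N, T_D = 1070 N.

T_C ≈ 476 N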